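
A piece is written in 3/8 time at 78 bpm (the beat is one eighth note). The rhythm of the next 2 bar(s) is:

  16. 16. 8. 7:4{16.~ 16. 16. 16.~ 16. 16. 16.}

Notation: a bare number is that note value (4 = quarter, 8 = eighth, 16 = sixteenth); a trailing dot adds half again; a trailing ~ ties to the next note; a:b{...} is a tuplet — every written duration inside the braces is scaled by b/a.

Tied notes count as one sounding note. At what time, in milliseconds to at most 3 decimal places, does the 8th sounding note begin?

1. 0.0ms @ 0 + 576.923ms (3/4)
2. 576.923ms @ 3/4 + 576.923ms (3/4)
3. 1153.846ms @ 3/2 + 1153.846ms (3/2)
4. 2307.692ms @ 3 + 659.341ms (6/7)
5. 2967.033ms @ 27/7 + 329.67ms (3/7)
6. 3296.703ms @ 30/7 + 659.341ms (6/7)
7. 3956.044ms @ 36/7 + 329.67ms (3/7)
8. 4285.714ms @ 39/7 + 329.67ms (3/7)

note 8 onset = 39/7b = 4285.714ms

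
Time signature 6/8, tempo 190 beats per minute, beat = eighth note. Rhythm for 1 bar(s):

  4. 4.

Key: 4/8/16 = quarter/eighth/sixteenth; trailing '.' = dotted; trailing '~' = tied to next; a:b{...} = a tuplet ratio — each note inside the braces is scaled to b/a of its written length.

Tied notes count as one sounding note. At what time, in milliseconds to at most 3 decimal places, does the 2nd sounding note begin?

1. 0.0ms @ 0 + 947.368ms (3)
2. 947.368ms @ 3 + 947.368ms (3)

note 2 onset = 3b = 947.368ms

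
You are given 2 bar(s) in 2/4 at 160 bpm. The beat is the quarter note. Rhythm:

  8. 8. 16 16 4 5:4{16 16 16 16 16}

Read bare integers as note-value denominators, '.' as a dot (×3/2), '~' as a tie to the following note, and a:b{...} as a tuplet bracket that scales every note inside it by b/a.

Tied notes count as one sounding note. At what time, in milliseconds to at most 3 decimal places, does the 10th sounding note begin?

note 10 onset = 19/5b = 1425.0ms

1. 0.0ms @ 0 + 281.25ms (3/4)
2. 281.25ms @ 3/4 + 281.25ms (3/4)
3. 562.5ms @ 3/2 + 93.75ms (1/4)
4. 656.25ms @ 7/4 + 93.75ms (1/4)
5. 750.0ms @ 2 + 375.0ms (1)
6. 1125.0ms @ 3 + 75.0ms (1/5)
7. 1200.0ms @ 16/5 + 75.0ms (1/5)
8. 1275.0ms @ 17/5 + 75.0ms (1/5)
9. 1350.0ms @ 18/5 + 75.0ms (1/5)
10. 1425.0ms @ 19/5 + 75.0ms (1/5)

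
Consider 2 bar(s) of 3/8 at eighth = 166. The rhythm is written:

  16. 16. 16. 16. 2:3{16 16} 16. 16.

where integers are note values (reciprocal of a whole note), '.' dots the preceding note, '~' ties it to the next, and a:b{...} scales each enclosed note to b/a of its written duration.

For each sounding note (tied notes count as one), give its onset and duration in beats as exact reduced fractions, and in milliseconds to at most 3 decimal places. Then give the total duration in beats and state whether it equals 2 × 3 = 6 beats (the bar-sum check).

1) 0.0ms=0b +271.084ms=3/4b
2) 271.084ms=3/4b +271.084ms=3/4b
3) 542.169ms=3/2b +271.084ms=3/4b
4) 813.253ms=9/4b +271.084ms=3/4b
5) 1084.337ms=3b +271.084ms=3/4b
6) 1355.422ms=15/4b +271.084ms=3/4b
7) 1626.506ms=9/2b +271.084ms=3/4b
8) 1897.59ms=21/4b +271.084ms=3/4b
Σ=6b of 6 (166bpm 3/8) — PASS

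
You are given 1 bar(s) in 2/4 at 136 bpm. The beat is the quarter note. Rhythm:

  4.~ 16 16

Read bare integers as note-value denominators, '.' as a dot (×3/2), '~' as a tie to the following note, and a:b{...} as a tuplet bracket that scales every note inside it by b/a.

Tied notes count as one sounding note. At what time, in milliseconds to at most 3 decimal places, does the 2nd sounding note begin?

1. 0.0ms @ 0 + 772.059ms (7/4)
2. 772.059ms @ 7/4 + 110.294ms (1/4)

note 2 onset = 7/4b = 772.059ms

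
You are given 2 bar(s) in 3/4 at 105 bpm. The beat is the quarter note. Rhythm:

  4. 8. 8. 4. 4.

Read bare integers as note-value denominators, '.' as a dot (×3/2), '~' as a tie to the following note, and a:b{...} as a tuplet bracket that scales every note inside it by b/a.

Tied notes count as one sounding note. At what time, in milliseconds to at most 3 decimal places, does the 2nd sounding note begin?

note 2 onset = 3/2b = 857.143ms

1. 0.0ms @ 0 + 857.143ms (3/2)
2. 857.143ms @ 3/2 + 428.571ms (3/4)
3. 1285.714ms @ 9/4 + 428.571ms (3/4)
4. 1714.286ms @ 3 + 857.143ms (3/2)
5. 2571.429ms @ 9/2 + 857.143ms (3/2)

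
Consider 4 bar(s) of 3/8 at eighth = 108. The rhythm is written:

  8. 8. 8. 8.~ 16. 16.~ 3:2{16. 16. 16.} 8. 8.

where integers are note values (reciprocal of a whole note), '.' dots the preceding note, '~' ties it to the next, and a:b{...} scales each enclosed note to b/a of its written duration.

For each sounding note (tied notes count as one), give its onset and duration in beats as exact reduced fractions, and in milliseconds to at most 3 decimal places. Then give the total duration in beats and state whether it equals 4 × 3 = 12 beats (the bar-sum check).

1) 0.0ms=0b +833.333ms=3/2b
2) 833.333ms=3/2b +833.333ms=3/2b
3) 1666.667ms=3b +833.333ms=3/2b
4) 2500.0ms=9/2b +1250.0ms=9/4b
5) 3750.0ms=27/4b +694.444ms=5/4b
6) 4444.444ms=8b +277.778ms=1/2b
7) 4722.222ms=17/2b +277.778ms=1/2b
8) 5000.0ms=9b +833.333ms=3/2b
9) 5833.333ms=21/2b +833.333ms=3/2b
Σ=12b of 12 (108bpm 3/8) — PASS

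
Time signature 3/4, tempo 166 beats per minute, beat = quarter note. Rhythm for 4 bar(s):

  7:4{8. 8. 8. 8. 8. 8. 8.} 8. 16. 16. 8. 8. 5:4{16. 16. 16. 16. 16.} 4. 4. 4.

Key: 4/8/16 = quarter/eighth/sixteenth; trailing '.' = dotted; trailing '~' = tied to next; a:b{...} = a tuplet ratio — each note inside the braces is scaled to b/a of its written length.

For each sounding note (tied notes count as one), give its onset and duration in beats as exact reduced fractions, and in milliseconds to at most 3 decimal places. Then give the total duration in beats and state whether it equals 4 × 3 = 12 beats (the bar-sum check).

1) 0.0ms=0b +154.905ms=3/7b
2) 154.905ms=3/7b +154.905ms=3/7b
3) 309.811ms=6/7b +154.905ms=3/7b
4) 464.716ms=9/7b +154.905ms=3/7b
5) 619.621ms=12/7b +154.905ms=3/7b
6) 774.527ms=15/7b +154.905ms=3/7b
7) 929.432ms=18/7b +154.905ms=3/7b
8) 1084.337ms=3b +271.084ms=3/4b
9) 1355.422ms=15/4b +135.542ms=3/8b
10) 1490.964ms=33/8b +135.542ms=3/8b
11) 1626.506ms=9/2b +271.084ms=3/4b
12) 1897.59ms=21/4b +271.084ms=3/4b
13) 2168.675ms=6b +108.434ms=3/10b
14) 2277.108ms=63/10b +108.434ms=3/10b
15) 2385.542ms=33/5b +108.434ms=3/10b
16) 2493.976ms=69/10b +108.434ms=3/10b
17) 2602.41ms=36/5b +108.434ms=3/10b
18) 2710.843ms=15/2b +542.169ms=3/2b
19) 3253.012ms=9b +542.169ms=3/2b
20) 3795.181ms=21/2b +542.169ms=3/2b
Σ=12b of 12 (166bpm 3/4) — PASS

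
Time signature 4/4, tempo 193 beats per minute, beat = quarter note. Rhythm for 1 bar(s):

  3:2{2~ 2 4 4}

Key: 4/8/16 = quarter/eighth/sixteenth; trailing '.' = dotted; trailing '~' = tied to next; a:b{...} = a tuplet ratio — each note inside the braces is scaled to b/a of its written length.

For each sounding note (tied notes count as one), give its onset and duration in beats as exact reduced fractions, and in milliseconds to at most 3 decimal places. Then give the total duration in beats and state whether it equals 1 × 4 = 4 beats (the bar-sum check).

1) 0.0ms=0b +829.016ms=8/3b
2) 829.016ms=8/3b +207.254ms=2/3b
3) 1036.269ms=10/3b +207.254ms=2/3b
Σ=4b of 4 (193bpm 4/4) — PASS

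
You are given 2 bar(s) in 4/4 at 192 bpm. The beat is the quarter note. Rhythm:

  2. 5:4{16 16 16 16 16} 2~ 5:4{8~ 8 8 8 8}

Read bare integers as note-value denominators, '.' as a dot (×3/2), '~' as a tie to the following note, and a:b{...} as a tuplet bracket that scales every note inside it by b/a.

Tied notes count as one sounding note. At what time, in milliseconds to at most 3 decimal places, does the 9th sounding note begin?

1. 0.0ms @ 0 + 937.5ms (3)
2. 937.5ms @ 3 + 62.5ms (1/5)
3. 1000.0ms @ 16/5 + 62.5ms (1/5)
4. 1062.5ms @ 17/5 + 62.5ms (1/5)
5. 1125.0ms @ 18/5 + 62.5ms (1/5)
6. 1187.5ms @ 19/5 + 62.5ms (1/5)
7. 1250.0ms @ 4 + 875.0ms (14/5)
8. 2125.0ms @ 34/5 + 125.0ms (2/5)
9. 2250.0ms @ 36/5 + 125.0ms (2/5)
10. 2375.0ms @ 38/5 + 125.0ms (2/5)

note 9 onset = 36/5b = 2250.0ms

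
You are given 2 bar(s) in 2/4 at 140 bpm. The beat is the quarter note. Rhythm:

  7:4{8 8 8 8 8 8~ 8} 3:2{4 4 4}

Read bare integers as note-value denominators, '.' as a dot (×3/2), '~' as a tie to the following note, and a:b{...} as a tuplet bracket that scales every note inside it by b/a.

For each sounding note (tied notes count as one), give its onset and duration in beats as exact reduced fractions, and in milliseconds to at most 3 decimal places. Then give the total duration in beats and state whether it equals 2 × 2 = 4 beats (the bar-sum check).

1) 0.0ms=0b +122.449ms=2/7b
2) 122.449ms=2/7b +122.449ms=2/7b
3) 244.898ms=4/7b +122.449ms=2/7b
4) 367.347ms=6/7b +122.449ms=2/7b
5) 489.796ms=8/7b +122.449ms=2/7b
6) 612.245ms=10/7b +244.898ms=4/7b
7) 857.143ms=2b +285.714ms=2/3b
8) 1142.857ms=8/3b +285.714ms=2/3b
9) 1428.571ms=10/3b +285.714ms=2/3b
Σ=4b of 4 (140bpm 2/4) — PASS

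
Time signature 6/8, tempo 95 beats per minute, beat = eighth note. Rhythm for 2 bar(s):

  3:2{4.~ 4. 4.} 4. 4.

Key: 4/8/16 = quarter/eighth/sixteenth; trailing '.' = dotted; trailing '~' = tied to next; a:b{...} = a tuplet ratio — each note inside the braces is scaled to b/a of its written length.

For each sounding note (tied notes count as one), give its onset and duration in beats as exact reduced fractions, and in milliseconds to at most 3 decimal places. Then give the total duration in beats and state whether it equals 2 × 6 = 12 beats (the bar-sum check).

1) 0.0ms=0b +2526.316ms=4b
2) 2526.316ms=4b +1263.158ms=2b
3) 3789.474ms=6b +1894.737ms=3b
4) 5684.211ms=9b +1894.737ms=3b
Σ=12b of 12 (95bpm 6/8) — PASS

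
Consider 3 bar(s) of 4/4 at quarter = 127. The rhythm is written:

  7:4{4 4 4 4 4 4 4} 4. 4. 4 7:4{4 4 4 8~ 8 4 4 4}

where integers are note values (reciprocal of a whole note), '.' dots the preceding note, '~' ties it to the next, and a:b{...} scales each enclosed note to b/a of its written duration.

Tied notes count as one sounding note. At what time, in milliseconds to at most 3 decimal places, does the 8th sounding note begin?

note 8 onset = 4b = 1889.764ms

1. 0.0ms @ 0 + 269.966ms (4/7)
2. 269.966ms @ 4/7 + 269.966ms (4/7)
3. 539.933ms @ 8/7 + 269.966ms (4/7)
4. 809.899ms @ 12/7 + 269.966ms (4/7)
5. 1079.865ms @ 16/7 + 269.966ms (4/7)
6. 1349.831ms @ 20/7 + 269.966ms (4/7)
7. 1619.798ms @ 24/7 + 269.966ms (4/7)
8. 1889.764ms @ 4 + 708.661ms (3/2)
9. 2598.425ms @ 11/2 + 708.661ms (3/2)
10. 3307.087ms @ 7 + 472.441ms (1)
11. 3779.528ms @ 8 + 269.966ms (4/7)
12. 4049.494ms @ 60/7 + 269.966ms (4/7)
13. 4319.46ms @ 64/7 + 269.966ms (4/7)
14. 4589.426ms @ 68/7 + 269.966ms (4/7)
15. 4859.393ms @ 72/7 + 269.966ms (4/7)
16. 5129.359ms @ 76/7 + 269.966ms (4/7)
17. 5399.325ms @ 80/7 + 269.966ms (4/7)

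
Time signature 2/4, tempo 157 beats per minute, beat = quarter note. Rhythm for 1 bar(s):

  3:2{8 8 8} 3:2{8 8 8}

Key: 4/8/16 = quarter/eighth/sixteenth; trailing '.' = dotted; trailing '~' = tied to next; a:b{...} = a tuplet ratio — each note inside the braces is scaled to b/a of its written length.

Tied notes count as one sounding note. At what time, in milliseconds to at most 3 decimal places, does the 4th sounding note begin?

note 4 onset = 1b = 382.166ms

1. 0.0ms @ 0 + 127.389ms (1/3)
2. 127.389ms @ 1/3 + 127.389ms (1/3)
3. 254.777ms @ 2/3 + 127.389ms (1/3)
4. 382.166ms @ 1 + 127.389ms (1/3)
5. 509.554ms @ 4/3 + 127.389ms (1/3)
6. 636.943ms @ 5/3 + 127.389ms (1/3)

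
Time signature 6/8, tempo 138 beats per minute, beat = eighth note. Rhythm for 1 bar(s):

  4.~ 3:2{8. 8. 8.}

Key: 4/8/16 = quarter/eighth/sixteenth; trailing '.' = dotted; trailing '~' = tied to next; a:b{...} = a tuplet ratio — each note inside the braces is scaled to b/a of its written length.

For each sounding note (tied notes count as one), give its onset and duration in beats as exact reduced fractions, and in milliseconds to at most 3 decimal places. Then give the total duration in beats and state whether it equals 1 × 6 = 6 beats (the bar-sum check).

1) 0.0ms=0b +1739.13ms=4b
2) 1739.13ms=4b +434.783ms=1b
3) 2173.913ms=5b +434.783ms=1b
Σ=6b of 6 (138bpm 6/8) — PASS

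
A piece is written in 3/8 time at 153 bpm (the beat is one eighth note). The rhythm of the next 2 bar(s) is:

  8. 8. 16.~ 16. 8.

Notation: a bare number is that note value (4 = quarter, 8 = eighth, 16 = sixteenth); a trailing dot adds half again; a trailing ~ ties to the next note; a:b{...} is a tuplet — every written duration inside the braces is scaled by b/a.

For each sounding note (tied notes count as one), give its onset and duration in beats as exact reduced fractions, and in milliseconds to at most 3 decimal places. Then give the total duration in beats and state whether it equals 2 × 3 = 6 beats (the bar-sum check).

1) 0.0ms=0b +588.235ms=3/2b
2) 588.235ms=3/2b +588.235ms=3/2b
3) 1176.471ms=3b +588.235ms=3/2b
4) 1764.706ms=9/2b +588.235ms=3/2b
Σ=6b of 6 (153bpm 3/8) — PASS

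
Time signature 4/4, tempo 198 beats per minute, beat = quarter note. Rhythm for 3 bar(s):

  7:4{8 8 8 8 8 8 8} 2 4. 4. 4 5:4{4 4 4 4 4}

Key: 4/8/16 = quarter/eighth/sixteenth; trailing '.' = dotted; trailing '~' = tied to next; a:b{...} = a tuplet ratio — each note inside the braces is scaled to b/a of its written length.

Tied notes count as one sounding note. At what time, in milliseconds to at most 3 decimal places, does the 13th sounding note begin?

1. 0.0ms @ 0 + 86.58ms (2/7)
2. 86.58ms @ 2/7 + 86.58ms (2/7)
3. 173.16ms @ 4/7 + 86.58ms (2/7)
4. 259.74ms @ 6/7 + 86.58ms (2/7)
5. 346.32ms @ 8/7 + 86.58ms (2/7)
6. 432.9ms @ 10/7 + 86.58ms (2/7)
7. 519.481ms @ 12/7 + 86.58ms (2/7)
8. 606.061ms @ 2 + 606.061ms (2)
9. 1212.121ms @ 4 + 454.545ms (3/2)
10. 1666.667ms @ 11/2 + 454.545ms (3/2)
11. 2121.212ms @ 7 + 303.03ms (1)
12. 2424.242ms @ 8 + 242.424ms (4/5)
13. 2666.667ms @ 44/5 + 242.424ms (4/5)
14. 2909.091ms @ 48/5 + 242.424ms (4/5)
15. 3151.515ms @ 52/5 + 242.424ms (4/5)
16. 3393.939ms @ 56/5 + 242.424ms (4/5)

note 13 onset = 44/5b = 2666.667ms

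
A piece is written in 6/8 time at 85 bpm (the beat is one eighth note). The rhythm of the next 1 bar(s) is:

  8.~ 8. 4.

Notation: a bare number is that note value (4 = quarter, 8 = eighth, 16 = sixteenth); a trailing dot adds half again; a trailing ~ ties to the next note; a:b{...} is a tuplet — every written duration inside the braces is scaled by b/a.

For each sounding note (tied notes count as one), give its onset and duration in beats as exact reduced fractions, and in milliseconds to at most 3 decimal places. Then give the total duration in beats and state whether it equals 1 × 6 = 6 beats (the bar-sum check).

1) 0.0ms=0b +2117.647ms=3b
2) 2117.647ms=3b +2117.647ms=3b
Σ=6b of 6 (85bpm 6/8) — PASS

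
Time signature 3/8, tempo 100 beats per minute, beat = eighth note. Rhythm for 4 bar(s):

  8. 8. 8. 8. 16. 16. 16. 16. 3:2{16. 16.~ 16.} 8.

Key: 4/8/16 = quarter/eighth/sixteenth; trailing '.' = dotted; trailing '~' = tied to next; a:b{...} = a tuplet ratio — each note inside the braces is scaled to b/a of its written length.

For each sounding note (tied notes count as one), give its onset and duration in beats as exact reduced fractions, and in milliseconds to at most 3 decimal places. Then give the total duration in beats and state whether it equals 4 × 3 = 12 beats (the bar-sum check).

1) 0.0ms=0b +900.0ms=3/2b
2) 900.0ms=3/2b +900.0ms=3/2b
3) 1800.0ms=3b +900.0ms=3/2b
4) 2700.0ms=9/2b +900.0ms=3/2b
5) 3600.0ms=6b +450.0ms=3/4b
6) 4050.0ms=27/4b +450.0ms=3/4b
7) 4500.0ms=15/2b +450.0ms=3/4b
8) 4950.0ms=33/4b +450.0ms=3/4b
9) 5400.0ms=9b +300.0ms=1/2b
10) 5700.0ms=19/2b +600.0ms=1b
11) 6300.0ms=21/2b +900.0ms=3/2b
Σ=12b of 12 (100bpm 3/8) — PASS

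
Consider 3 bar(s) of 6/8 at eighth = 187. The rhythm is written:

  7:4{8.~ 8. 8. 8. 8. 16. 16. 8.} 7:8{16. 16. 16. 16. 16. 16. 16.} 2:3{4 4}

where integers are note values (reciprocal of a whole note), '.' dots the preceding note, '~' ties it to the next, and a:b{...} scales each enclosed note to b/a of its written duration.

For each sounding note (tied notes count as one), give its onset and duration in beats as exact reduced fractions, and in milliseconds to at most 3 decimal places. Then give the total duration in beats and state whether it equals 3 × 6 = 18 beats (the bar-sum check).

1) 0.0ms=0b +550.038ms=12/7b
2) 550.038ms=12/7b +275.019ms=6/7b
3) 825.057ms=18/7b +275.019ms=6/7b
4) 1100.076ms=24/7b +275.019ms=6/7b
5) 1375.095ms=30/7b +137.51ms=3/7b
6) 1512.605ms=33/7b +137.51ms=3/7b
7) 1650.115ms=36/7b +275.019ms=6/7b
8) 1925.134ms=6b +275.019ms=6/7b
9) 2200.153ms=48/7b +275.019ms=6/7b
10) 2475.172ms=54/7b +275.019ms=6/7b
11) 2750.191ms=60/7b +275.019ms=6/7b
12) 3025.21ms=66/7b +275.019ms=6/7b
13) 3300.229ms=72/7b +275.019ms=6/7b
14) 3575.248ms=78/7b +275.019ms=6/7b
15) 3850.267ms=12b +962.567ms=3b
16) 4812.834ms=15b +962.567ms=3b
Σ=18b of 18 (187bpm 6/8) — PASS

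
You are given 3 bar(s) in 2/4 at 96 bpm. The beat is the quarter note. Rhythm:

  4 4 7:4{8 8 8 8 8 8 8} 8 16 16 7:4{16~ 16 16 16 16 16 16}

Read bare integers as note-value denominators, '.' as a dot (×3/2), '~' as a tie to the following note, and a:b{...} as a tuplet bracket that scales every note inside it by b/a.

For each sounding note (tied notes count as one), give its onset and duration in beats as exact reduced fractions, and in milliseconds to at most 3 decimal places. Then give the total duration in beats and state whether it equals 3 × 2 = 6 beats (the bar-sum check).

1) 0.0ms=0b +625.0ms=1b
2) 625.0ms=1b +625.0ms=1b
3) 1250.0ms=2b +178.571ms=2/7b
4) 1428.571ms=16/7b +178.571ms=2/7b
5) 1607.143ms=18/7b +178.571ms=2/7b
6) 1785.714ms=20/7b +178.571ms=2/7b
7) 1964.286ms=22/7b +178.571ms=2/7b
8) 2142.857ms=24/7b +178.571ms=2/7b
9) 2321.429ms=26/7b +178.571ms=2/7b
10) 2500.0ms=4b +312.5ms=1/2b
11) 2812.5ms=9/2b +156.25ms=1/4b
12) 2968.75ms=19/4b +156.25ms=1/4b
13) 3125.0ms=5b +178.571ms=2/7b
14) 3303.571ms=37/7b +89.286ms=1/7b
15) 3392.857ms=38/7b +89.286ms=1/7b
16) 3482.143ms=39/7b +89.286ms=1/7b
17) 3571.429ms=40/7b +89.286ms=1/7b
18) 3660.714ms=41/7b +89.286ms=1/7b
Σ=6b of 6 (96bpm 2/4) — PASS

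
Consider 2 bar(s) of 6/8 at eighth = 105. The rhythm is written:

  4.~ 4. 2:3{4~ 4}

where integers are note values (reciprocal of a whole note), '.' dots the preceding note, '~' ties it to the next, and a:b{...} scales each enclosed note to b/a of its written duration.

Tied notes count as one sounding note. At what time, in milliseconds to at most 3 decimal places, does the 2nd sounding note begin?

note 2 onset = 6b = 3428.571ms

1. 0.0ms @ 0 + 3428.571ms (6)
2. 3428.571ms @ 6 + 3428.571ms (6)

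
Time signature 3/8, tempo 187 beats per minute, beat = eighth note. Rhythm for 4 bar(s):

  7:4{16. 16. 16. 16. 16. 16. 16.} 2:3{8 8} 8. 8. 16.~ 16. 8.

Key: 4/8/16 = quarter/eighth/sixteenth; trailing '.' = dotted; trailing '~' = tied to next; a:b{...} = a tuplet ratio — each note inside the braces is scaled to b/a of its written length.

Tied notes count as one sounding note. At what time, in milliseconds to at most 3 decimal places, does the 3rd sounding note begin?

1. 0.0ms @ 0 + 137.51ms (3/7)
2. 137.51ms @ 3/7 + 137.51ms (3/7)
3. 275.019ms @ 6/7 + 137.51ms (3/7)
4. 412.529ms @ 9/7 + 137.51ms (3/7)
5. 550.038ms @ 12/7 + 137.51ms (3/7)
6. 687.548ms @ 15/7 + 137.51ms (3/7)
7. 825.057ms @ 18/7 + 137.51ms (3/7)
8. 962.567ms @ 3 + 481.283ms (3/2)
9. 1443.85ms @ 9/2 + 481.283ms (3/2)
10. 1925.134ms @ 6 + 481.283ms (3/2)
11. 2406.417ms @ 15/2 + 481.283ms (3/2)
12. 2887.701ms @ 9 + 481.283ms (3/2)
13. 3368.984ms @ 21/2 + 481.283ms (3/2)

note 3 onset = 6/7b = 275.019ms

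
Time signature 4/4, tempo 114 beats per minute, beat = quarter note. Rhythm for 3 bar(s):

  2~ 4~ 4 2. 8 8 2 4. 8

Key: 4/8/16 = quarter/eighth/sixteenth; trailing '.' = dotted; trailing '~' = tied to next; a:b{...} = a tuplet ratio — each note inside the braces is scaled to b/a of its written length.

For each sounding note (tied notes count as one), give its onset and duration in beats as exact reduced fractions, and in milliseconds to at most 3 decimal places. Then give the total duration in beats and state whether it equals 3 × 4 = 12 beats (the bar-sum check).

1) 0.0ms=0b +2105.263ms=4b
2) 2105.263ms=4b +1578.947ms=3b
3) 3684.211ms=7b +263.158ms=1/2b
4) 3947.368ms=15/2b +263.158ms=1/2b
5) 4210.526ms=8b +1052.632ms=2b
6) 5263.158ms=10b +789.474ms=3/2b
7) 6052.632ms=23/2b +263.158ms=1/2b
Σ=12b of 12 (114bpm 4/4) — PASS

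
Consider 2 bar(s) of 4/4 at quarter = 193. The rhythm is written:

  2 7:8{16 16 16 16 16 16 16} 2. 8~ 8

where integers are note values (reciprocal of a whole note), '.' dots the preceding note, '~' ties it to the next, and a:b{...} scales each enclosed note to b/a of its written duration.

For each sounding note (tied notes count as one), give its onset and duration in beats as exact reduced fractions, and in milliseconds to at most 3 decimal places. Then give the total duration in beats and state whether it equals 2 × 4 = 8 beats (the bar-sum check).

1) 0.0ms=0b +621.762ms=2b
2) 621.762ms=2b +88.823ms=2/7b
3) 710.585ms=16/7b +88.823ms=2/7b
4) 799.408ms=18/7b +88.823ms=2/7b
5) 888.231ms=20/7b +88.823ms=2/7b
6) 977.054ms=22/7b +88.823ms=2/7b
7) 1065.877ms=24/7b +88.823ms=2/7b
8) 1154.7ms=26/7b +88.823ms=2/7b
9) 1243.523ms=4b +932.642ms=3b
10) 2176.166ms=7b +310.881ms=1b
Σ=8b of 8 (193bpm 4/4) — PASS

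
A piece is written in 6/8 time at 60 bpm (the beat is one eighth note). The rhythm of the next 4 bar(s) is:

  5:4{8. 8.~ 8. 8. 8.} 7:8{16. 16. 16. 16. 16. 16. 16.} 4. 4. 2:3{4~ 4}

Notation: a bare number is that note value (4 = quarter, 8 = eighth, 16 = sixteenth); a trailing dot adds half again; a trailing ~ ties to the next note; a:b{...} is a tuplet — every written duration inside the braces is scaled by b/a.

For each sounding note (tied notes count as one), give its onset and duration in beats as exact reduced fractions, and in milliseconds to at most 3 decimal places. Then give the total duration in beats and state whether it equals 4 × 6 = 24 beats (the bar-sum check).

1) 0.0ms=0b +1200.0ms=6/5b
2) 1200.0ms=6/5b +2400.0ms=12/5b
3) 3600.0ms=18/5b +1200.0ms=6/5b
4) 4800.0ms=24/5b +1200.0ms=6/5b
5) 6000.0ms=6b +857.143ms=6/7b
6) 6857.143ms=48/7b +857.143ms=6/7b
7) 7714.286ms=54/7b +857.143ms=6/7b
8) 8571.429ms=60/7b +857.143ms=6/7b
9) 9428.571ms=66/7b +857.143ms=6/7b
10) 10285.714ms=72/7b +857.143ms=6/7b
11) 11142.857ms=78/7b +857.143ms=6/7b
12) 12000.0ms=12b +3000.0ms=3b
13) 15000.0ms=15b +3000.0ms=3b
14) 18000.0ms=18b +6000.0ms=6b
Σ=24b of 24 (60bpm 6/8) — PASS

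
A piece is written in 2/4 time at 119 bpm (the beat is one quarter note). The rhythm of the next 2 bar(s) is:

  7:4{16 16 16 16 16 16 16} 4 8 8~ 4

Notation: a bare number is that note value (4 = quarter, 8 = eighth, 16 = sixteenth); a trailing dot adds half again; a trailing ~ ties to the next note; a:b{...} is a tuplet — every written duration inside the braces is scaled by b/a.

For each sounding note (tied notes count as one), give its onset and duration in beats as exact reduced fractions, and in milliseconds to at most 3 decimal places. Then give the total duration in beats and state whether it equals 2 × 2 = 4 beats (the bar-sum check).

1) 0.0ms=0b +72.029ms=1/7b
2) 72.029ms=1/7b +72.029ms=1/7b
3) 144.058ms=2/7b +72.029ms=1/7b
4) 216.086ms=3/7b +72.029ms=1/7b
5) 288.115ms=4/7b +72.029ms=1/7b
6) 360.144ms=5/7b +72.029ms=1/7b
7) 432.173ms=6/7b +72.029ms=1/7b
8) 504.202ms=1b +504.202ms=1b
9) 1008.403ms=2b +252.101ms=1/2b
10) 1260.504ms=5/2b +756.303ms=3/2b
Σ=4b of 4 (119bpm 2/4) — PASS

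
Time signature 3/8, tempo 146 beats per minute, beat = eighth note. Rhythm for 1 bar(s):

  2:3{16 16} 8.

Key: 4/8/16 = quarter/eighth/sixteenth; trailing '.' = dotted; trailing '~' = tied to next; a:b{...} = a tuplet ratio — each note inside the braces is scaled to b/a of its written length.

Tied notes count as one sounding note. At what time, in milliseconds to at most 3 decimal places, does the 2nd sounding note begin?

1. 0.0ms @ 0 + 308.219ms (3/4)
2. 308.219ms @ 3/4 + 308.219ms (3/4)
3. 616.438ms @ 3/2 + 616.438ms (3/2)

note 2 onset = 3/4b = 308.219ms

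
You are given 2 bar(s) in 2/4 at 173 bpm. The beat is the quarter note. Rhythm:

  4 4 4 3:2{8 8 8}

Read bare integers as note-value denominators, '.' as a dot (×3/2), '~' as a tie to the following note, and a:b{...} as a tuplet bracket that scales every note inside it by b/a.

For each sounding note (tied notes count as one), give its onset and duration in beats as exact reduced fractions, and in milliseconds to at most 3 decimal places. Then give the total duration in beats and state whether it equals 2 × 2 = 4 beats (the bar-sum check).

1) 0.0ms=0b +346.821ms=1b
2) 346.821ms=1b +346.821ms=1b
3) 693.642ms=2b +346.821ms=1b
4) 1040.462ms=3b +115.607ms=1/3b
5) 1156.069ms=10/3b +115.607ms=1/3b
6) 1271.676ms=11/3b +115.607ms=1/3b
Σ=4b of 4 (173bpm 2/4) — PASS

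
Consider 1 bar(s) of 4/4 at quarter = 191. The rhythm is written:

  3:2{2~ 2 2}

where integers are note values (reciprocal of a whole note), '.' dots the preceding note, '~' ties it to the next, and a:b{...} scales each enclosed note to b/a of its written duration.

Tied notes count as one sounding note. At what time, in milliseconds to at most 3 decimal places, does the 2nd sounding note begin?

note 2 onset = 8/3b = 837.696ms

1. 0.0ms @ 0 + 837.696ms (8/3)
2. 837.696ms @ 8/3 + 418.848ms (4/3)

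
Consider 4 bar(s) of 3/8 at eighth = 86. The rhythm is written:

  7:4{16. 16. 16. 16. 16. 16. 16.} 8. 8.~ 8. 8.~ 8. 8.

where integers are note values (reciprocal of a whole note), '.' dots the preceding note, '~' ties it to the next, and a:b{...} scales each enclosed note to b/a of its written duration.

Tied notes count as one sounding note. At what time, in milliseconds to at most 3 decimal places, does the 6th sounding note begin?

note 6 onset = 15/7b = 1495.017ms

1. 0.0ms @ 0 + 299.003ms (3/7)
2. 299.003ms @ 3/7 + 299.003ms (3/7)
3. 598.007ms @ 6/7 + 299.003ms (3/7)
4. 897.01ms @ 9/7 + 299.003ms (3/7)
5. 1196.013ms @ 12/7 + 299.003ms (3/7)
6. 1495.017ms @ 15/7 + 299.003ms (3/7)
7. 1794.02ms @ 18/7 + 299.003ms (3/7)
8. 2093.023ms @ 3 + 1046.512ms (3/2)
9. 3139.535ms @ 9/2 + 2093.023ms (3)
10. 5232.558ms @ 15/2 + 2093.023ms (3)
11. 7325.581ms @ 21/2 + 1046.512ms (3/2)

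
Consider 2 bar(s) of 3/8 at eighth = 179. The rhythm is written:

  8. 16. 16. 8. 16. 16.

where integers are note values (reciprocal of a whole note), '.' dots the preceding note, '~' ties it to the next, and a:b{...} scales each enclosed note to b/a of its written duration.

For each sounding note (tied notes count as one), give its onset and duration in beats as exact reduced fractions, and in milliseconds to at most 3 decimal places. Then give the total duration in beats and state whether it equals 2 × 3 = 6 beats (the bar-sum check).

1) 0.0ms=0b +502.793ms=3/2b
2) 502.793ms=3/2b +251.397ms=3/4b
3) 754.19ms=9/4b +251.397ms=3/4b
4) 1005.587ms=3b +502.793ms=3/2b
5) 1508.38ms=9/2b +251.397ms=3/4b
6) 1759.777ms=21/4b +251.397ms=3/4b
Σ=6b of 6 (179bpm 3/8) — PASS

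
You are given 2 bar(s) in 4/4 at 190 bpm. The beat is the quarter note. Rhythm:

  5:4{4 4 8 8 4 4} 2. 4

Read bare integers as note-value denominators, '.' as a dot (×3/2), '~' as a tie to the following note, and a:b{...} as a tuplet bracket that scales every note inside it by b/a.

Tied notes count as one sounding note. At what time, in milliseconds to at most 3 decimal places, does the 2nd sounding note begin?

1. 0.0ms @ 0 + 252.632ms (4/5)
2. 252.632ms @ 4/5 + 252.632ms (4/5)
3. 505.263ms @ 8/5 + 126.316ms (2/5)
4. 631.579ms @ 2 + 126.316ms (2/5)
5. 757.895ms @ 12/5 + 252.632ms (4/5)
6. 1010.526ms @ 16/5 + 252.632ms (4/5)
7. 1263.158ms @ 4 + 947.368ms (3)
8. 2210.526ms @ 7 + 315.789ms (1)

note 2 onset = 4/5b = 252.632ms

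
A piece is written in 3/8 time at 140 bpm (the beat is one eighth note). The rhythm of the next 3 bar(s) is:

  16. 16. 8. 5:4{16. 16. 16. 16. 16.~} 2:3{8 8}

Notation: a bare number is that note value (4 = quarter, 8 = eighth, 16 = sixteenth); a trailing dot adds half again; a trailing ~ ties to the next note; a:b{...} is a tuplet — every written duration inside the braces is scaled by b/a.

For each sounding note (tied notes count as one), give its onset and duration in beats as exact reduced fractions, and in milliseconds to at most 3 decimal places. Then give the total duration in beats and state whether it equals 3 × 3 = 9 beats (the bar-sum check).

1) 0.0ms=0b +321.429ms=3/4b
2) 321.429ms=3/4b +321.429ms=3/4b
3) 642.857ms=3/2b +642.857ms=3/2b
4) 1285.714ms=3b +257.143ms=3/5b
5) 1542.857ms=18/5b +257.143ms=3/5b
6) 1800.0ms=21/5b +257.143ms=3/5b
7) 2057.143ms=24/5b +257.143ms=3/5b
8) 2314.286ms=27/5b +900.0ms=21/10b
9) 3214.286ms=15/2b +642.857ms=3/2b
Σ=9b of 9 (140bpm 3/8) — PASS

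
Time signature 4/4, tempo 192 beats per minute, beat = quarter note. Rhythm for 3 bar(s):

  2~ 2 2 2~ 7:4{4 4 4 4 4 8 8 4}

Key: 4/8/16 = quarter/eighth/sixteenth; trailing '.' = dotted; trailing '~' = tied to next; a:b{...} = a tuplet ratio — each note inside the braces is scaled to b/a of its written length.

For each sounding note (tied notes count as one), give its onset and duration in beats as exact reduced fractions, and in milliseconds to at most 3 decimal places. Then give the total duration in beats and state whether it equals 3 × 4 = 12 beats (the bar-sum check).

1) 0.0ms=0b +1250.0ms=4b
2) 1250.0ms=4b +625.0ms=2b
3) 1875.0ms=6b +803.571ms=18/7b
4) 2678.571ms=60/7b +178.571ms=4/7b
5) 2857.143ms=64/7b +178.571ms=4/7b
6) 3035.714ms=68/7b +178.571ms=4/7b
7) 3214.286ms=72/7b +178.571ms=4/7b
8) 3392.857ms=76/7b +89.286ms=2/7b
9) 3482.143ms=78/7b +89.286ms=2/7b
10) 3571.429ms=80/7b +178.571ms=4/7b
Σ=12b of 12 (192bpm 4/4) — PASS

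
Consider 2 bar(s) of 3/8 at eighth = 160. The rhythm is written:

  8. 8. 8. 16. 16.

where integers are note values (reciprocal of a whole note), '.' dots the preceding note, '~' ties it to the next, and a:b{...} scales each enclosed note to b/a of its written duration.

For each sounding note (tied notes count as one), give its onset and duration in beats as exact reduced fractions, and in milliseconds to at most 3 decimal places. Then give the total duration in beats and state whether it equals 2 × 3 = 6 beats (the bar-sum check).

1) 0.0ms=0b +562.5ms=3/2b
2) 562.5ms=3/2b +562.5ms=3/2b
3) 1125.0ms=3b +562.5ms=3/2b
4) 1687.5ms=9/2b +281.25ms=3/4b
5) 1968.75ms=21/4b +281.25ms=3/4b
Σ=6b of 6 (160bpm 3/8) — PASS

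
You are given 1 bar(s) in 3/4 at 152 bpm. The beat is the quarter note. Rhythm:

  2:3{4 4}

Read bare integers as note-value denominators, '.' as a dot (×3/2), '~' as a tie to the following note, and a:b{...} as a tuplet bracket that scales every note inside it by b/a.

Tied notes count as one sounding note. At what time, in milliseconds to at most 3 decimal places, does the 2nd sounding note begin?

1. 0.0ms @ 0 + 592.105ms (3/2)
2. 592.105ms @ 3/2 + 592.105ms (3/2)

note 2 onset = 3/2b = 592.105ms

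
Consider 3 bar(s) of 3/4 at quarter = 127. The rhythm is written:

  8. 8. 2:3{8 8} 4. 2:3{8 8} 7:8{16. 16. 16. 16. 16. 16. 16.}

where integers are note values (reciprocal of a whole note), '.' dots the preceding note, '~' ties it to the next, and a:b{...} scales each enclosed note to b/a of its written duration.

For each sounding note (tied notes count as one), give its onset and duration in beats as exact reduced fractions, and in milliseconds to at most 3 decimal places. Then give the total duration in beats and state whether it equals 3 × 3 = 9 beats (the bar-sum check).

1) 0.0ms=0b +354.331ms=3/4b
2) 354.331ms=3/4b +354.331ms=3/4b
3) 708.661ms=3/2b +354.331ms=3/4b
4) 1062.992ms=9/4b +354.331ms=3/4b
5) 1417.323ms=3b +708.661ms=3/2b
6) 2125.984ms=9/2b +354.331ms=3/4b
7) 2480.315ms=21/4b +354.331ms=3/4b
8) 2834.646ms=6b +202.475ms=3/7b
9) 3037.12ms=45/7b +202.475ms=3/7b
10) 3239.595ms=48/7b +202.475ms=3/7b
11) 3442.07ms=51/7b +202.475ms=3/7b
12) 3644.544ms=54/7b +202.475ms=3/7b
13) 3847.019ms=57/7b +202.475ms=3/7b
14) 4049.494ms=60/7b +202.475ms=3/7b
Σ=9b of 9 (127bpm 3/4) — PASS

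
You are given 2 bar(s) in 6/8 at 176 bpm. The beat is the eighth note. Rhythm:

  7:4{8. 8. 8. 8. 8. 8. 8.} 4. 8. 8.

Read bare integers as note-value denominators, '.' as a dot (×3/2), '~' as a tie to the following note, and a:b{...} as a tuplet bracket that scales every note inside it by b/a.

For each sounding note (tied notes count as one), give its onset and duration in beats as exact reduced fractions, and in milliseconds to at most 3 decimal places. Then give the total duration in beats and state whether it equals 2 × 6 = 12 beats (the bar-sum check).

1) 0.0ms=0b +292.208ms=6/7b
2) 292.208ms=6/7b +292.208ms=6/7b
3) 584.416ms=12/7b +292.208ms=6/7b
4) 876.623ms=18/7b +292.208ms=6/7b
5) 1168.831ms=24/7b +292.208ms=6/7b
6) 1461.039ms=30/7b +292.208ms=6/7b
7) 1753.247ms=36/7b +292.208ms=6/7b
8) 2045.455ms=6b +1022.727ms=3b
9) 3068.182ms=9b +511.364ms=3/2b
10) 3579.545ms=21/2b +511.364ms=3/2b
Σ=12b of 12 (176bpm 6/8) — PASS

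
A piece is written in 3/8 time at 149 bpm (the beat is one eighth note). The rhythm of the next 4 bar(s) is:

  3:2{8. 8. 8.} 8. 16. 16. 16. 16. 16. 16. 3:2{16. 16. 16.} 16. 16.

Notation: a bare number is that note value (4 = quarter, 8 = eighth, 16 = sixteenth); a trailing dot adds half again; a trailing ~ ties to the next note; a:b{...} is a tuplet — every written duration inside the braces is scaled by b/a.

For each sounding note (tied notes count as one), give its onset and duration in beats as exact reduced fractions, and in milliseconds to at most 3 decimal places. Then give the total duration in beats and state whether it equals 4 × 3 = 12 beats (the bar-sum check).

1) 0.0ms=0b +402.685ms=1b
2) 402.685ms=1b +402.685ms=1b
3) 805.369ms=2b +402.685ms=1b
4) 1208.054ms=3b +604.027ms=3/2b
5) 1812.081ms=9/2b +302.013ms=3/4b
6) 2114.094ms=21/4b +302.013ms=3/4b
7) 2416.107ms=6b +302.013ms=3/4b
8) 2718.121ms=27/4b +302.013ms=3/4b
9) 3020.134ms=15/2b +302.013ms=3/4b
10) 3322.148ms=33/4b +302.013ms=3/4b
11) 3624.161ms=9b +201.342ms=1/2b
12) 3825.503ms=19/2b +201.342ms=1/2b
13) 4026.846ms=10b +201.342ms=1/2b
14) 4228.188ms=21/2b +302.013ms=3/4b
15) 4530.201ms=45/4b +302.013ms=3/4b
Σ=12b of 12 (149bpm 3/8) — PASS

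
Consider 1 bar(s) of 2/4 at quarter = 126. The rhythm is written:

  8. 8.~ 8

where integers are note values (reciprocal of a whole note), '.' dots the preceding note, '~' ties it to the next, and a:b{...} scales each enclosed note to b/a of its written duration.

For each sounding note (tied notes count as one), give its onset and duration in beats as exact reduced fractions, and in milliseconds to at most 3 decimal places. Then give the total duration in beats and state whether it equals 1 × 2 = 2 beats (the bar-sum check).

1) 0.0ms=0b +357.143ms=3/4b
2) 357.143ms=3/4b +595.238ms=5/4b
Σ=2b of 2 (126bpm 2/4) — PASS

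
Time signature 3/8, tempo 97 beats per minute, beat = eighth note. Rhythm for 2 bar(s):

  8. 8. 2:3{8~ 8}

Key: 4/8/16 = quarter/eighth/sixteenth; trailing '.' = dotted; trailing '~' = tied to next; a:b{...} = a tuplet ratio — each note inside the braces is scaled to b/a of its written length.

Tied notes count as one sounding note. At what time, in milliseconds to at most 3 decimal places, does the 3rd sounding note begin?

1. 0.0ms @ 0 + 927.835ms (3/2)
2. 927.835ms @ 3/2 + 927.835ms (3/2)
3. 1855.67ms @ 3 + 1855.67ms (3)

note 3 onset = 3b = 1855.67ms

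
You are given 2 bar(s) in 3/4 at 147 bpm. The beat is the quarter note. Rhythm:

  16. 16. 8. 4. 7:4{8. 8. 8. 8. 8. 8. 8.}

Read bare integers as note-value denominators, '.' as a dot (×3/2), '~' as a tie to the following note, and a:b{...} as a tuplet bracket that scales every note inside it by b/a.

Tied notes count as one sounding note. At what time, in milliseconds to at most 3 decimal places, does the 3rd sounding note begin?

note 3 onset = 3/4b = 306.122ms

1. 0.0ms @ 0 + 153.061ms (3/8)
2. 153.061ms @ 3/8 + 153.061ms (3/8)
3. 306.122ms @ 3/4 + 306.122ms (3/4)
4. 612.245ms @ 3/2 + 612.245ms (3/2)
5. 1224.49ms @ 3 + 174.927ms (3/7)
6. 1399.417ms @ 24/7 + 174.927ms (3/7)
7. 1574.344ms @ 27/7 + 174.927ms (3/7)
8. 1749.271ms @ 30/7 + 174.927ms (3/7)
9. 1924.198ms @ 33/7 + 174.927ms (3/7)
10. 2099.125ms @ 36/7 + 174.927ms (3/7)
11. 2274.052ms @ 39/7 + 174.927ms (3/7)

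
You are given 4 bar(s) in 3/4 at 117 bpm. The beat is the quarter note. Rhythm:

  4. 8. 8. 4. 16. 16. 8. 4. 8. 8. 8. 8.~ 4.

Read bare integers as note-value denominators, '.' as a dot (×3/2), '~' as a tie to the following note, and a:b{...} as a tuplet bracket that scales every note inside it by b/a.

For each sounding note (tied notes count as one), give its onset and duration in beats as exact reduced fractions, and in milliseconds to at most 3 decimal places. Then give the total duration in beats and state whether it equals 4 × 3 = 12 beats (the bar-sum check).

1) 0.0ms=0b +769.231ms=3/2b
2) 769.231ms=3/2b +384.615ms=3/4b
3) 1153.846ms=9/4b +384.615ms=3/4b
4) 1538.462ms=3b +769.231ms=3/2b
5) 2307.692ms=9/2b +192.308ms=3/8b
6) 2500.0ms=39/8b +192.308ms=3/8b
7) 2692.308ms=21/4b +384.615ms=3/4b
8) 3076.923ms=6b +769.231ms=3/2b
9) 3846.154ms=15/2b +384.615ms=3/4b
10) 4230.769ms=33/4b +384.615ms=3/4b
11) 4615.385ms=9b +384.615ms=3/4b
12) 5000.0ms=39/4b +1153.846ms=9/4b
Σ=12b of 12 (117bpm 3/4) — PASS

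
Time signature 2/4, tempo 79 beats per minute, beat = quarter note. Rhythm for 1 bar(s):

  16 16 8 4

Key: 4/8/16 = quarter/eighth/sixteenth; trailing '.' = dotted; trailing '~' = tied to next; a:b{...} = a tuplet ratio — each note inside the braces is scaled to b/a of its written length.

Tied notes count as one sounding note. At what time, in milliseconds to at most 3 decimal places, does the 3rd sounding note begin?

1. 0.0ms @ 0 + 189.873ms (1/4)
2. 189.873ms @ 1/4 + 189.873ms (1/4)
3. 379.747ms @ 1/2 + 379.747ms (1/2)
4. 759.494ms @ 1 + 759.494ms (1)

note 3 onset = 1/2b = 379.747ms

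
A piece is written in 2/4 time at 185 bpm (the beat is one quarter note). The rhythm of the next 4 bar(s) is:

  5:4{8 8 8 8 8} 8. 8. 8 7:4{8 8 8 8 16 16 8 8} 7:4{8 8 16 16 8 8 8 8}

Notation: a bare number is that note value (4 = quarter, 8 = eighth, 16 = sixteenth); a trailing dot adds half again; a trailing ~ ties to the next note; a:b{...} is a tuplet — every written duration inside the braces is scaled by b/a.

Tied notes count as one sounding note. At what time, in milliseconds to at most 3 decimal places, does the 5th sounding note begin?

note 5 onset = 8/5b = 518.919ms

1. 0.0ms @ 0 + 129.73ms (2/5)
2. 129.73ms @ 2/5 + 129.73ms (2/5)
3. 259.459ms @ 4/5 + 129.73ms (2/5)
4. 389.189ms @ 6/5 + 129.73ms (2/5)
5. 518.919ms @ 8/5 + 129.73ms (2/5)
6. 648.649ms @ 2 + 243.243ms (3/4)
7. 891.892ms @ 11/4 + 243.243ms (3/4)
8. 1135.135ms @ 7/2 + 162.162ms (1/2)
9. 1297.297ms @ 4 + 92.664ms (2/7)
10. 1389.961ms @ 30/7 + 92.664ms (2/7)
11. 1482.625ms @ 32/7 + 92.664ms (2/7)
12. 1575.29ms @ 34/7 + 92.664ms (2/7)
13. 1667.954ms @ 36/7 + 46.332ms (1/7)
14. 1714.286ms @ 37/7 + 46.332ms (1/7)
15. 1760.618ms @ 38/7 + 92.664ms (2/7)
16. 1853.282ms @ 40/7 + 92.664ms (2/7)
17. 1945.946ms @ 6 + 92.664ms (2/7)
18. 2038.61ms @ 44/7 + 92.664ms (2/7)
19. 2131.274ms @ 46/7 + 46.332ms (1/7)
20. 2177.606ms @ 47/7 + 46.332ms (1/7)
21. 2223.938ms @ 48/7 + 92.664ms (2/7)
22. 2316.602ms @ 50/7 + 92.664ms (2/7)
23. 2409.266ms @ 52/7 + 92.664ms (2/7)
24. 2501.931ms @ 54/7 + 92.664ms (2/7)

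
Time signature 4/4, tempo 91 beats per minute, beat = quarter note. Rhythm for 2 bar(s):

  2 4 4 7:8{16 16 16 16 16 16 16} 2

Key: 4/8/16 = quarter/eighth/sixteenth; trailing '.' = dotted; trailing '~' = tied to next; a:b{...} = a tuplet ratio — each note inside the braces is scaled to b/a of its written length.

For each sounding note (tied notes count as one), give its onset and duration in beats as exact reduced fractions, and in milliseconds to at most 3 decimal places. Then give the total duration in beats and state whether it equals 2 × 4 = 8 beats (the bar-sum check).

1) 0.0ms=0b +1318.681ms=2b
2) 1318.681ms=2b +659.341ms=1b
3) 1978.022ms=3b +659.341ms=1b
4) 2637.363ms=4b +188.383ms=2/7b
5) 2825.746ms=30/7b +188.383ms=2/7b
6) 3014.129ms=32/7b +188.383ms=2/7b
7) 3202.512ms=34/7b +188.383ms=2/7b
8) 3390.895ms=36/7b +188.383ms=2/7b
9) 3579.278ms=38/7b +188.383ms=2/7b
10) 3767.661ms=40/7b +188.383ms=2/7b
11) 3956.044ms=6b +1318.681ms=2b
Σ=8b of 8 (91bpm 4/4) — PASS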